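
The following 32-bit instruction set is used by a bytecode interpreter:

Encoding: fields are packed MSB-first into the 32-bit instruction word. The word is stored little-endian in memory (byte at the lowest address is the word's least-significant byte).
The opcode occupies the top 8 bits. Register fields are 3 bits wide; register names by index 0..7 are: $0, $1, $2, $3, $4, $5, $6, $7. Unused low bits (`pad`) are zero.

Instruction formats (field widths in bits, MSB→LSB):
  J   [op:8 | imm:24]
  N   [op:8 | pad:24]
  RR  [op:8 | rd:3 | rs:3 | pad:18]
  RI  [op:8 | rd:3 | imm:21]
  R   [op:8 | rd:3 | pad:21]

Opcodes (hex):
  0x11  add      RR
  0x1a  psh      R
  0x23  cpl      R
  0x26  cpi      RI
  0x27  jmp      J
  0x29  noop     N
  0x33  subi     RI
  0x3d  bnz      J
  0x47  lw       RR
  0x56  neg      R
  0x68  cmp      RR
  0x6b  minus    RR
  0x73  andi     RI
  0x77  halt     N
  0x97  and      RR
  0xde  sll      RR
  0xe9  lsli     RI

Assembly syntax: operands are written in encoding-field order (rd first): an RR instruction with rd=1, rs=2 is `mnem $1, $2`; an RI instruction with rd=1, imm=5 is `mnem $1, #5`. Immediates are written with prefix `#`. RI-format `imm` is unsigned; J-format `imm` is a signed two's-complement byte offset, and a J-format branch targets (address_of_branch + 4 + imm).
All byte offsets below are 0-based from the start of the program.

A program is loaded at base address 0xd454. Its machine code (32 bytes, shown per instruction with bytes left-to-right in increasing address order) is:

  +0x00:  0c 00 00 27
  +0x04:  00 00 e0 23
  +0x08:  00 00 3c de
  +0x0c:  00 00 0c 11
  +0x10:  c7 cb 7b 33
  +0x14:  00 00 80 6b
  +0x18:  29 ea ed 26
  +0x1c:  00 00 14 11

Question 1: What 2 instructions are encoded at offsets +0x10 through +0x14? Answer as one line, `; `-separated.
subi $3, #1821639; minus $4, $0

[10] c7 cb 7b 33 → 0x337bcbc7
  op=0x337bcbc7>>24=0x33 ⇒ subi (RI)
  rd@[23:21]=0x3 ⇒ $3
  imm@[20:0]=0x1bcbc7 ⇒ #1821639
[14] 00 00 80 6b → 0x6b800000
  op=0x6b800000>>24=0x6b ⇒ minus (RR)
  rd@[23:21]=0x4 ⇒ $4
  rs@[20:18]=0x0 ⇒ $0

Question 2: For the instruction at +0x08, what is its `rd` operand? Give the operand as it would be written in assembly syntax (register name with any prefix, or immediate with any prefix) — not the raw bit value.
$1

+0x08: 00 00 3c de ⇒ word 0xde3c0000 (little)
  top 8b → 0xde → sll [RR]
  rd: (w>>21)&0x7=0x1 → $1
  rs: (w>>18)&0x7=0x7 → $7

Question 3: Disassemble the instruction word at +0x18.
+0x18: 29 ea ed 26 ⇒ word 0x26edea29 (little)
  op=0x26edea29>>24=0x26 ⇒ cpi (RI)
  rd@[23:21]=0x7 ⇒ $7
  imm@[20:0]=0xdea29 ⇒ #911913

cpi $7, #911913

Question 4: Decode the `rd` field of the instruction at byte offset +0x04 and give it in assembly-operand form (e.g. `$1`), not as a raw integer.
$7

+0x04: 00 00 e0 23 ⇒ word 0x23e00000 (little)
  op=0x23e00000>>24=0x23 ⇒ cpl (R)
  rd@[23:21]=0x7 ⇒ $7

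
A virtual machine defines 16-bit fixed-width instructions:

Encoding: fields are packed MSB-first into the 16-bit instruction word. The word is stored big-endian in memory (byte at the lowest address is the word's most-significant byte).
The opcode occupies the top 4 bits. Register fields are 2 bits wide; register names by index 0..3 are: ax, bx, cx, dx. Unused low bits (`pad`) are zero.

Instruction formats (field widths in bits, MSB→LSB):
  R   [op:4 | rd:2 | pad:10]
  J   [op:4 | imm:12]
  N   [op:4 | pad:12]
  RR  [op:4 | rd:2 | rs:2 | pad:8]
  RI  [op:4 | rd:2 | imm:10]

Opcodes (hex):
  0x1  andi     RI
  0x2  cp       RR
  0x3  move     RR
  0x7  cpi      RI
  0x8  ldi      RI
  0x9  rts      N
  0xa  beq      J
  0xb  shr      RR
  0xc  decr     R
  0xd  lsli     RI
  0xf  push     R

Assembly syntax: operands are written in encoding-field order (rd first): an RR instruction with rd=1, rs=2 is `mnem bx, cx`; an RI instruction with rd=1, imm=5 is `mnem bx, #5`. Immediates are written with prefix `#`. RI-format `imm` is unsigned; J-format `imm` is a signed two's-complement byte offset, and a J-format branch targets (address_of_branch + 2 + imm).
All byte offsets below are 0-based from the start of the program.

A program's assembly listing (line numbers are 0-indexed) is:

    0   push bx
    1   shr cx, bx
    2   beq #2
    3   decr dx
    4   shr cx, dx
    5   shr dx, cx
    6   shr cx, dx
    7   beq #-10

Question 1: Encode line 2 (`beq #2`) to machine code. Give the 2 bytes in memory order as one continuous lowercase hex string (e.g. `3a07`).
a002

2. beq fields op=0xa:4|imm=2:12 → word a002h → a0 02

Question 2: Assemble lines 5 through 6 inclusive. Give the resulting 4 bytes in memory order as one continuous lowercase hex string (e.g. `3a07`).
be00bb00

L5: shr op=0xb:4|rd=3:2|rs=2:2|pad=0:8 ⇒ 0xbe00 ⇒ big be 00
L6: shr op=0xb:4|rd=2:2|rs=3:2|pad=0:8 ⇒ 0xbb00 ⇒ big bb 00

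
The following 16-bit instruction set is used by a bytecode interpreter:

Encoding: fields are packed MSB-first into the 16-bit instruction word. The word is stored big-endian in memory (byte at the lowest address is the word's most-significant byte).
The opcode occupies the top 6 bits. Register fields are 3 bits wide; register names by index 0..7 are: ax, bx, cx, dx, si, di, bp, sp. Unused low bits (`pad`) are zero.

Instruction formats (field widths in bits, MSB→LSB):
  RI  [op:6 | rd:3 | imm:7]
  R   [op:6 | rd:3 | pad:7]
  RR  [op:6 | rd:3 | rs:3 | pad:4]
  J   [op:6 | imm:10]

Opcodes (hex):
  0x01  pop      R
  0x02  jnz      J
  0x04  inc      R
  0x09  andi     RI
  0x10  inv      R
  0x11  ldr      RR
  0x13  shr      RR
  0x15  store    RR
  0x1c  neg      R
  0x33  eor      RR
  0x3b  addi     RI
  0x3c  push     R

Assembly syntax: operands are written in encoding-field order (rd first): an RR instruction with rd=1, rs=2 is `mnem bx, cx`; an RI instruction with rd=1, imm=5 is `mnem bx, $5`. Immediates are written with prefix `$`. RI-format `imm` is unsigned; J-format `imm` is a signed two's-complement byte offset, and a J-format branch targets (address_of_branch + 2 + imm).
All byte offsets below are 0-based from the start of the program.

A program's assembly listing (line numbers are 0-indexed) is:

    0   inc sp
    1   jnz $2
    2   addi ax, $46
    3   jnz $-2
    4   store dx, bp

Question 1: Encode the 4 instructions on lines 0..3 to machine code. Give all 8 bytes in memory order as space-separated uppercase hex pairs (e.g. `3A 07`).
L0: inc op=0x4:6|rd=7:3|pad=0:7 ⇒ 0x1380 ⇒ big 13 80
L1: jnz op=0x2:6|imm=2:10 ⇒ 0x0802 ⇒ big 08 02
L2: addi op=0x3b:6|rd=0:3|imm=46:7 ⇒ 0xec2e ⇒ big ec 2e
L3: jnz op=0x2:6|imm=-2:10 ⇒ 0x0bfe ⇒ big 0b fe

13 80 08 02 EC 2E 0B FE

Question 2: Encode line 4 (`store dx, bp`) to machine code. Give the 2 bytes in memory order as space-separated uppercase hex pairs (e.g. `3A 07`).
55 E0

4. store fields op=0x15:6|rd=3:3|rs=6:3|pad=0:4 → word 55e0h → 55 e0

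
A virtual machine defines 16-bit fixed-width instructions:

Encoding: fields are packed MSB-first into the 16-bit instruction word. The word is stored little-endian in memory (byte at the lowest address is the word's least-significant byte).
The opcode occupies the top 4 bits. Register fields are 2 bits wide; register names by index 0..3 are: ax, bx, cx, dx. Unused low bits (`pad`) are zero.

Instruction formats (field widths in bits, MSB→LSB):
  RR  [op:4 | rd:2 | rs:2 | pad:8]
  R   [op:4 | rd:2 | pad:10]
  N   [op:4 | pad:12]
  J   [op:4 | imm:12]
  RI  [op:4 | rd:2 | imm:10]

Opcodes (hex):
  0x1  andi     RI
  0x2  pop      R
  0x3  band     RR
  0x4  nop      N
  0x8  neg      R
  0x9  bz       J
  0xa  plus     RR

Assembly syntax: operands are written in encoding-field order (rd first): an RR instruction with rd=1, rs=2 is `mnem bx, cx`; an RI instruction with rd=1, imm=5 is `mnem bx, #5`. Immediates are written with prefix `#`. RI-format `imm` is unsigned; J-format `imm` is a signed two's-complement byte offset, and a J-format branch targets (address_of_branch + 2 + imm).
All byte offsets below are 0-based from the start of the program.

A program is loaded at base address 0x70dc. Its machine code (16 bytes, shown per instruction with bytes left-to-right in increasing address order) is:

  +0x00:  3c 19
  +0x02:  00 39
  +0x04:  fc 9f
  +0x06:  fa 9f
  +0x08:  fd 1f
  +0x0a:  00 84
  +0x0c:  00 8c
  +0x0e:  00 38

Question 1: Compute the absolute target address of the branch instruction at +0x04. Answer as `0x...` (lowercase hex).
0x70de

+0x04: fc 9f ⇒ word 0x9ffc (little)
  op=0x9ffc>>12=0x9 ⇒ bz (J)
  imm@[11:0]=0xffc (s12→-4) ⇒ #-4
  target = base 0x70dc + off 0x04 + 2 + imm -4 = 0x70de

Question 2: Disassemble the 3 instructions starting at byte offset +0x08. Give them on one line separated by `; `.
+0x08: fd 1f ⇒ word 0x1ffd (little)
  op=0x1ffd>>12=0x1 ⇒ andi (RI)
  rd: (w>>10)&0x3=0x3 → dx
  imm: (w>>0)&0x3ff=0x3fd → #1021
+0x0a: 00 84 ⇒ word 0x8400 (little)
  op=0x8400>>12=0x8 ⇒ neg (R)
  rd: (w>>10)&0x3=0x1 → bx
+0x0c: 00 8c ⇒ word 0x8c00 (little)
  op=0x8c00>>12=0x8 ⇒ neg (R)
  rd: (w>>10)&0x3=0x3 → dx

andi dx, #1021; neg bx; neg dx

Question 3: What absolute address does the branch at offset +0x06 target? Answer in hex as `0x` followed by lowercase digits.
+0x06: fa 9f ⇒ word 0x9ffa (little)
  op=0x9ffa>>12=0x9 ⇒ bz (J)
  [11:0] imm=4090 (s12→-6) = #-6
  target = base 0x70dc + off 0x06 + 2 + imm -6 = 0x70de

0x70de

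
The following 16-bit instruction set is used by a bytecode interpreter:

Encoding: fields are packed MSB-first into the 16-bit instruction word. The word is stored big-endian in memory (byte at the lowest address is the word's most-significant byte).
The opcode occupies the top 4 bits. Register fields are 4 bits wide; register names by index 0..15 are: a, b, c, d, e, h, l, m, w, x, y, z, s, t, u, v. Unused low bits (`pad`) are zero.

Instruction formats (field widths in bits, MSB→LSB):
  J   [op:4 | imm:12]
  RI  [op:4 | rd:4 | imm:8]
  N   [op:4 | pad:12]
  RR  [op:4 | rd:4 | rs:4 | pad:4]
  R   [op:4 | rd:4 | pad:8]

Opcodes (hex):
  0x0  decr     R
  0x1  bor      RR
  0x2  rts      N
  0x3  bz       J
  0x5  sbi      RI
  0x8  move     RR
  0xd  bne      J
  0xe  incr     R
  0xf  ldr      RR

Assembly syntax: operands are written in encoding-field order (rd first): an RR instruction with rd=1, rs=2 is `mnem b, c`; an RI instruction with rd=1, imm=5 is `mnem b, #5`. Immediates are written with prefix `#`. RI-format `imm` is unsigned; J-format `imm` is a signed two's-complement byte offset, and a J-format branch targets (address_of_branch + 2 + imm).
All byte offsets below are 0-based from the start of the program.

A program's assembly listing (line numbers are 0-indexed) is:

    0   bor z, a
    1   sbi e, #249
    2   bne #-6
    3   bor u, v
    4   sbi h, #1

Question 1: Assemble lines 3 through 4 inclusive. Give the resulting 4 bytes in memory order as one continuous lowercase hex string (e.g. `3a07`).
3. bor fields op=0x1:4|rd=14:4|rs=15:4|pad=0:4 → word 1ef0h → 1e f0
4. sbi fields op=0x5:4|rd=5:4|imm=1:8 → word 5501h → 55 01

1ef05501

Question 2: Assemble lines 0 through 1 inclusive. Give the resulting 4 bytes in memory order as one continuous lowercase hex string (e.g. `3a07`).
L0: bor op=0x1:4|rd=11:4|rs=0:4|pad=0:4 ⇒ 0x1b00 ⇒ big 1b 00
L1: sbi op=0x5:4|rd=4:4|imm=249:8 ⇒ 0x54f9 ⇒ big 54 f9

1b0054f9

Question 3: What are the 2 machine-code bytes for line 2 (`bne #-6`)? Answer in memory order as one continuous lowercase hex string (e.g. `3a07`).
L2: bne op=0xd:4|imm=-6:12 ⇒ 0xdffa ⇒ big df fa

dffa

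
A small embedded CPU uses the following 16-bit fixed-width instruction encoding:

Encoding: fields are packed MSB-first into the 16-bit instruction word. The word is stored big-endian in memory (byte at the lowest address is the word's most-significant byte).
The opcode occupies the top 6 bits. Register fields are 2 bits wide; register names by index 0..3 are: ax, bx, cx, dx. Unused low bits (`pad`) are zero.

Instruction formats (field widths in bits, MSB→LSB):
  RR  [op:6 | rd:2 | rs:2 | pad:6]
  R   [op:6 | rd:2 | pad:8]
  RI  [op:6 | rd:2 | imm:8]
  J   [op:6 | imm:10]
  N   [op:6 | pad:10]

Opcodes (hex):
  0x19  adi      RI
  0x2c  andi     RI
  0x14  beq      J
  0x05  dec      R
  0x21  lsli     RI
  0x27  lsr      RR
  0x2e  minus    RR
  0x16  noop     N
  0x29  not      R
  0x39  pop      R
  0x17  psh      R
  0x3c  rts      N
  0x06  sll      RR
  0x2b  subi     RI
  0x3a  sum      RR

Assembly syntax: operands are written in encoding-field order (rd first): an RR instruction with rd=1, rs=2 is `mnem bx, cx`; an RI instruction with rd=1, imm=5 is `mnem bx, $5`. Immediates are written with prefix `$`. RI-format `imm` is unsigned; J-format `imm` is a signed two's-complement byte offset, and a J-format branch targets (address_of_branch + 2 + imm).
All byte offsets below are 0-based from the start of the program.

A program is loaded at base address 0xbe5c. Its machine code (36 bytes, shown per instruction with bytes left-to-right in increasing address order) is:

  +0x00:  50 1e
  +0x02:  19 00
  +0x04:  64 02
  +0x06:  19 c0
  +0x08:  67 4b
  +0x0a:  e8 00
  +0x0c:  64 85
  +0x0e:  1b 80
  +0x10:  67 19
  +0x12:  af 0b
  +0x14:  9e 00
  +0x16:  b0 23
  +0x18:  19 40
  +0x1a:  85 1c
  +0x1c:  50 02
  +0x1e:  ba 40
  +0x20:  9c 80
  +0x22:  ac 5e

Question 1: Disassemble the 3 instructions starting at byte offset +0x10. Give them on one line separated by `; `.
@+10  big-endian(67 19) = 0x6719
  top 6b → 0x19 → adi [RI]
  [9:8] rd=3 = dx
  [7:0] imm=25 = $25
@+12  big-endian(af 0b) = 0xaf0b
  top 6b → 0x2b → subi [RI]
  [9:8] rd=3 = dx
  [7:0] imm=11 = $11
@+14  big-endian(9e 00) = 0x9e00
  top 6b → 0x27 → lsr [RR]
  [9:8] rd=2 = cx
  [7:6] rs=0 = ax

adi dx, $25; subi dx, $11; lsr cx, ax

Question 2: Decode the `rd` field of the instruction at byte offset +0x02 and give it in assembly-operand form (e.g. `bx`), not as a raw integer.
@+02  big-endian(19 00) = 0x1900
  top 6b → 0x6 → sll [RR]
  rd@[9:8]=0x1 ⇒ bx
  rs@[7:6]=0x0 ⇒ ax

bx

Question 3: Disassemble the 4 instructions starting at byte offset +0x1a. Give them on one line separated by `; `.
lsli bx, $28; beq $2; minus cx, bx; lsr ax, cx

[1a] 85 1c → 0x851c
  opcode bits[15:10]=0x21: lsli/RI
  rd: (w>>8)&0x3=0x1 → bx
  imm: (w>>0)&0xff=0x1c → $28
[1c] 50 02 → 0x5002
  opcode bits[15:10]=0x14: beq/J
  imm: (w>>0)&0x3ff=0x2 → $2
[1e] ba 40 → 0xba40
  opcode bits[15:10]=0x2e: minus/RR
  rd: (w>>8)&0x3=0x2 → cx
  rs: (w>>6)&0x3=0x1 → bx
[20] 9c 80 → 0x9c80
  opcode bits[15:10]=0x27: lsr/RR
  rd: (w>>8)&0x3=0x0 → ax
  rs: (w>>6)&0x3=0x2 → cx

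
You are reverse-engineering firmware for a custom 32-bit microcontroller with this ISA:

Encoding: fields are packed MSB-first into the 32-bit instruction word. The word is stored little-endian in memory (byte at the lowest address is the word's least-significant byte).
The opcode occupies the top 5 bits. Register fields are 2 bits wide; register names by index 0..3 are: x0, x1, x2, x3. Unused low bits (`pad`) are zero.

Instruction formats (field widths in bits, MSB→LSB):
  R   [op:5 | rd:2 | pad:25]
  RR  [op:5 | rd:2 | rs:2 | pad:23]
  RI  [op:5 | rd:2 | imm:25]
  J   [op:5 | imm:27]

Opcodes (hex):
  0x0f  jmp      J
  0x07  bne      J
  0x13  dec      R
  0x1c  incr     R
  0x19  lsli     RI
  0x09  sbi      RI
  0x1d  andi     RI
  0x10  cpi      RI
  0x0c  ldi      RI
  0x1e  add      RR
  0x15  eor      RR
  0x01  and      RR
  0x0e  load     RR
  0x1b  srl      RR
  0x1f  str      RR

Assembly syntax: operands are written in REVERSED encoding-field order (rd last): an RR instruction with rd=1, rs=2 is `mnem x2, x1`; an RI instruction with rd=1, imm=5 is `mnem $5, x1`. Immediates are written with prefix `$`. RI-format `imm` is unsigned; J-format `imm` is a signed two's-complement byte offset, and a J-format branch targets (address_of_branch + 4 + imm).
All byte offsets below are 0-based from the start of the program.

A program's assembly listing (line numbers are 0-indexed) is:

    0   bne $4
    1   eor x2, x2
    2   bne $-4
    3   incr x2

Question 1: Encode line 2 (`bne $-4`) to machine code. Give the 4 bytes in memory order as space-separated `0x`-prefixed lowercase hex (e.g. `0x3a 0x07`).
line 2 (bne): pack op=0x7:5|imm=-4:27 = 0x3ffffffc; little→ fc ff ff 3f

0xfc 0xff 0xff 0x3f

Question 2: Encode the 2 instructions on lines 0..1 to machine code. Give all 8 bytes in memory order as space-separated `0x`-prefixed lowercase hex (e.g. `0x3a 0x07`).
L0: bne op=0x7:5|imm=4:27 ⇒ 0x38000004 ⇒ little 04 00 00 38
L1: eor op=0x15:5|rd=2:2|rs=2:2|pad=0:23 ⇒ 0xad000000 ⇒ little 00 00 00 ad

0x04 0x00 0x00 0x38 0x00 0x00 0x00 0xad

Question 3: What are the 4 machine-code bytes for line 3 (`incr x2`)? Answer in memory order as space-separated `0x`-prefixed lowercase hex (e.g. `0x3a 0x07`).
3. incr fields op=0x1c:5|rd=2:2|pad=0:25 → word e4000000h → 00 00 00 e4

0x00 0x00 0x00 0xe4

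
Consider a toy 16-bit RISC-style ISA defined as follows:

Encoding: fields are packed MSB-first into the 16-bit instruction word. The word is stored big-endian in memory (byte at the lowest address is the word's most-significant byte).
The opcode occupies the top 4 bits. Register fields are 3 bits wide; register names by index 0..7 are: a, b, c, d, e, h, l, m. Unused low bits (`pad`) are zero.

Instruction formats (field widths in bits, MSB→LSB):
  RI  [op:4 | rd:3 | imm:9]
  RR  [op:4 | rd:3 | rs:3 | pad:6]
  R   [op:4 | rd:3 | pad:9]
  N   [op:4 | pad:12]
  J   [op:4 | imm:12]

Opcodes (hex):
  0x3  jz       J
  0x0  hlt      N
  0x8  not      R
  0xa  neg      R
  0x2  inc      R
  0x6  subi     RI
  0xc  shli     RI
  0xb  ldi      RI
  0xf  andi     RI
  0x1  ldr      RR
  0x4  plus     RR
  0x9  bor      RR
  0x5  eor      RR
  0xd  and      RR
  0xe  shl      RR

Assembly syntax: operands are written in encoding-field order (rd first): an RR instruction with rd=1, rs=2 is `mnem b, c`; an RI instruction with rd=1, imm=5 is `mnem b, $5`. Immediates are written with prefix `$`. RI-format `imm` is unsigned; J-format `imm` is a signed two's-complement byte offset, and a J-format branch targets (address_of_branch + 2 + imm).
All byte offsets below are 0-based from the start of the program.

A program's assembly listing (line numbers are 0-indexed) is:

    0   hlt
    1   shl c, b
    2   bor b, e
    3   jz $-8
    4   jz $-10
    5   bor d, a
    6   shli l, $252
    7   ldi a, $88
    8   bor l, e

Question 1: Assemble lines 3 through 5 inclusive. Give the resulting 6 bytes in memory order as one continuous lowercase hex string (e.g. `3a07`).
3ff83ff69600

L3: jz op=0x3:4|imm=-8:12 ⇒ 0x3ff8 ⇒ big 3f f8
L4: jz op=0x3:4|imm=-10:12 ⇒ 0x3ff6 ⇒ big 3f f6
L5: bor op=0x9:4|rd=3:3|rs=0:3|pad=0:6 ⇒ 0x9600 ⇒ big 96 00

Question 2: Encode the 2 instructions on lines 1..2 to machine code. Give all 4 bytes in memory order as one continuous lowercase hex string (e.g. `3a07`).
line 1 (shl): pack op=0xe:4|rd=2:3|rs=1:3|pad=0:6 = 0xe440; big→ e4 40
line 2 (bor): pack op=0x9:4|rd=1:3|rs=4:3|pad=0:6 = 0x9300; big→ 93 00

e4409300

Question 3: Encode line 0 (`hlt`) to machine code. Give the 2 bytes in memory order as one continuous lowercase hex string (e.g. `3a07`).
0000

line 0 (hlt): pack op=0x0:4|pad=0:12 = 0x0000; big→ 00 00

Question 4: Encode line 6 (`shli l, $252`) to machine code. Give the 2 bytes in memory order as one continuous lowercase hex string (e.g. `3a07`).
line 6 (shli): pack op=0xc:4|rd=6:3|imm=252:9 = 0xccfc; big→ cc fc

ccfc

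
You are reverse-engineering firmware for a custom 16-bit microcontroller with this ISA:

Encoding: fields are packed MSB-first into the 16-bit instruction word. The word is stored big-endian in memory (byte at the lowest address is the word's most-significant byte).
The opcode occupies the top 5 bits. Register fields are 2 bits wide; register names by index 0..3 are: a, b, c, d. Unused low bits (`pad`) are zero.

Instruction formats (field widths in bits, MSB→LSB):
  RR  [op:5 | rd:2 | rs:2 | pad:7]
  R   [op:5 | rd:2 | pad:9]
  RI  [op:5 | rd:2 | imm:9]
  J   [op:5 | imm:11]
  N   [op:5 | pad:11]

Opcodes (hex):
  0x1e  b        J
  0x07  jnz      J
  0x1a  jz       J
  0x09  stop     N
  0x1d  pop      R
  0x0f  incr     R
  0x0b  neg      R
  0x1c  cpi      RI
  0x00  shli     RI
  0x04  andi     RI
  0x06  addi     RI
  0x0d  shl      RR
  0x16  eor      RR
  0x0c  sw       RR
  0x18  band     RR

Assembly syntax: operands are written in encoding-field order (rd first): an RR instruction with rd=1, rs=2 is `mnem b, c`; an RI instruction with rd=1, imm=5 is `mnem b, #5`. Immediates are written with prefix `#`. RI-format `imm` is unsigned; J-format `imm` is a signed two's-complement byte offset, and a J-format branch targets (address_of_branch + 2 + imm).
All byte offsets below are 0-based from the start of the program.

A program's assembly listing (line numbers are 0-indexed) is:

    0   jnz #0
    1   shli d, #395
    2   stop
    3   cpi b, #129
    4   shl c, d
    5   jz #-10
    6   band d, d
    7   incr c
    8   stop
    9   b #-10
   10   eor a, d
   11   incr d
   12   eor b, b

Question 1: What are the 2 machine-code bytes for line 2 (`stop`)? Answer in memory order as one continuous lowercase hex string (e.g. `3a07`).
4800

line 2 (stop): pack op=0x9:5|pad=0:11 = 0x4800; big→ 48 00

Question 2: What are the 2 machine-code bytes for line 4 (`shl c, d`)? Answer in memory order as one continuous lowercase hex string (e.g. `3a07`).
line 4 (shl): pack op=0xd:5|rd=2:2|rs=3:2|pad=0:7 = 0x6d80; big→ 6d 80

6d80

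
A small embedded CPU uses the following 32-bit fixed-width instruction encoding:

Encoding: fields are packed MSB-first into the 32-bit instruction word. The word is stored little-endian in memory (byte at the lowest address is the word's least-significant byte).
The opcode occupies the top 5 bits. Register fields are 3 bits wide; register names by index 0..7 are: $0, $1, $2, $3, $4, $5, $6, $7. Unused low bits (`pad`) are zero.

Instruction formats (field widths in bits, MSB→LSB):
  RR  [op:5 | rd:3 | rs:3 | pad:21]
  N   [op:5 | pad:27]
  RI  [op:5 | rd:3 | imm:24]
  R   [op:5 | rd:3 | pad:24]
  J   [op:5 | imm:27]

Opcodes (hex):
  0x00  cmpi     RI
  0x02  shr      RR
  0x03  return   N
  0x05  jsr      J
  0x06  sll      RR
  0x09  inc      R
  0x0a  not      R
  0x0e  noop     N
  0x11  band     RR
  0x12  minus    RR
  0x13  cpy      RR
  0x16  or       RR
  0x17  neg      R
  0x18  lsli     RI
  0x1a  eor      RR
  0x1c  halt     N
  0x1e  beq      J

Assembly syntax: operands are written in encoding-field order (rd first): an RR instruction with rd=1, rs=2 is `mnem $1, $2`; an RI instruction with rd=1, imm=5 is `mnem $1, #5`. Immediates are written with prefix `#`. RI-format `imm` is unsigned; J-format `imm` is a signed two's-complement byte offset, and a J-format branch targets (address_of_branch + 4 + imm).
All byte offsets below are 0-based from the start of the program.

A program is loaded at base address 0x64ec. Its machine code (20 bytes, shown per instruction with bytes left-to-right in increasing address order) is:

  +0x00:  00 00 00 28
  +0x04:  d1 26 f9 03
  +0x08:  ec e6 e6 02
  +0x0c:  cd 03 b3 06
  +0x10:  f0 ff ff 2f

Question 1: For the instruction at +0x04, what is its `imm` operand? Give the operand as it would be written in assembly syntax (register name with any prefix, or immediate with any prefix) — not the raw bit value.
#16328401

+0x04: d1 26 f9 03 ⇒ word 0x03f926d1 (little)
  top 5b → 0x0 → cmpi [RI]
  [26:24] rd=3 = $3
  [23:0] imm=16328401 = #16328401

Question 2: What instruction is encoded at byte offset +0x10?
jsr #-16

@+10  little-endian(f0 ff ff 2f) = 0x2ffffff0
  opcode bits[31:27]=0x5: jsr/J
  imm: (w>>0)&0x7ffffff=0x7fffff0 (s27→-16) → #-16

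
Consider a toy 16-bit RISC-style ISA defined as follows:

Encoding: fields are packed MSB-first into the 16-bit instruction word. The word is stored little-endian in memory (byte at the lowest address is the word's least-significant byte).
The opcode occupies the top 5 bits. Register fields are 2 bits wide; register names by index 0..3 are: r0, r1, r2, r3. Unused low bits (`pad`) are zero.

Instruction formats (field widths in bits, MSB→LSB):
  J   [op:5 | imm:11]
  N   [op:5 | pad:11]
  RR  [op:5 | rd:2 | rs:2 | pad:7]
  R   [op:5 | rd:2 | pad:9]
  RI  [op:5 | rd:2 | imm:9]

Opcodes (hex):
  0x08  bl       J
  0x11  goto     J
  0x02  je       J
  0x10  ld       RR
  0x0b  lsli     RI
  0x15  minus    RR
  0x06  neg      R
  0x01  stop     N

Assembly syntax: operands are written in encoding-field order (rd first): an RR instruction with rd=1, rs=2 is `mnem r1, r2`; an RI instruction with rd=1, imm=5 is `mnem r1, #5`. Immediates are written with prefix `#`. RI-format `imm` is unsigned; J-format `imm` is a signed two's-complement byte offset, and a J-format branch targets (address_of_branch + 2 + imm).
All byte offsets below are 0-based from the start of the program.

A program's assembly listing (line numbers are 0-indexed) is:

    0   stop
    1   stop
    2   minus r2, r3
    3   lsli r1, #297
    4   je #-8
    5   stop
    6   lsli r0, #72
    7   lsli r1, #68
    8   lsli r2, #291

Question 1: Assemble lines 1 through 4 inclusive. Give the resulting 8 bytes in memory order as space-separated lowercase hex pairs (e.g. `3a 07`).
line 1 (stop): pack op=0x1:5|pad=0:11 = 0x0800; little→ 00 08
line 2 (minus): pack op=0x15:5|rd=2:2|rs=3:2|pad=0:7 = 0xad80; little→ 80 ad
line 3 (lsli): pack op=0xb:5|rd=1:2|imm=297:9 = 0x5b29; little→ 29 5b
line 4 (je): pack op=0x2:5|imm=-8:11 = 0x17f8; little→ f8 17

00 08 80 ad 29 5b f8 17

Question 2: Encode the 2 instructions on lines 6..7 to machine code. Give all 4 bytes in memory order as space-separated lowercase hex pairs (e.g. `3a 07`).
48 58 44 5a

L6: lsli op=0xb:5|rd=0:2|imm=72:9 ⇒ 0x5848 ⇒ little 48 58
L7: lsli op=0xb:5|rd=1:2|imm=68:9 ⇒ 0x5a44 ⇒ little 44 5a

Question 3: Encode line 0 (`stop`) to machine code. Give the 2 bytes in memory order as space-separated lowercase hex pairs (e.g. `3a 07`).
L0: stop op=0x1:5|pad=0:11 ⇒ 0x0800 ⇒ little 00 08

00 08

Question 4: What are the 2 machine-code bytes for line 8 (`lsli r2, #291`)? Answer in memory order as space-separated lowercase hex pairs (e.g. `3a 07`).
L8: lsli op=0xb:5|rd=2:2|imm=291:9 ⇒ 0x5d23 ⇒ little 23 5d

23 5d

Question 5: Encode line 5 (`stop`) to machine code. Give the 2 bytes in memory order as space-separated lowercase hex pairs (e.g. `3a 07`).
L5: stop op=0x1:5|pad=0:11 ⇒ 0x0800 ⇒ little 00 08

00 08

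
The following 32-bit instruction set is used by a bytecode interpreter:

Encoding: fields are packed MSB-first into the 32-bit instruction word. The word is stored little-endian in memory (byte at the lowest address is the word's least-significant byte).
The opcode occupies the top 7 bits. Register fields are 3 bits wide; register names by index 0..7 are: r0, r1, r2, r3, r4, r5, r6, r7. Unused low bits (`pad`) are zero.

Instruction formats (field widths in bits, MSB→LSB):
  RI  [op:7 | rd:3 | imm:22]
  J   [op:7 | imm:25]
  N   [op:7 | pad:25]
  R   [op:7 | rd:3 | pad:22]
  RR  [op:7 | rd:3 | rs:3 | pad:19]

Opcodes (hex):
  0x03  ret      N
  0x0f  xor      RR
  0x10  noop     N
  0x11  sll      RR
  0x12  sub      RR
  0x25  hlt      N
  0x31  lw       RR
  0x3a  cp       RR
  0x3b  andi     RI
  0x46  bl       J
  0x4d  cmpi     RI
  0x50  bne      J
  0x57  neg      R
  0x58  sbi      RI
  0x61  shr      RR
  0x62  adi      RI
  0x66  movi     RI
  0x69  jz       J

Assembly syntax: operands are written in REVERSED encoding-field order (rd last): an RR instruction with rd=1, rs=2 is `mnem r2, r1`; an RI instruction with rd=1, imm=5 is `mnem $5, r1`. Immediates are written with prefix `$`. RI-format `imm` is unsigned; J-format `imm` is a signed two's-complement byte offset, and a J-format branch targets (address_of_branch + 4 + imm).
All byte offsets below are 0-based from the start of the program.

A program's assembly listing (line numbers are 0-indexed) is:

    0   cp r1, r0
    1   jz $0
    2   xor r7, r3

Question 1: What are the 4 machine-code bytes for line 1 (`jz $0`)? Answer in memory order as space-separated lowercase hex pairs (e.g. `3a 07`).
line 1 (jz): pack op=0x69:7|imm=0:25 = 0xd2000000; little→ 00 00 00 d2

00 00 00 d2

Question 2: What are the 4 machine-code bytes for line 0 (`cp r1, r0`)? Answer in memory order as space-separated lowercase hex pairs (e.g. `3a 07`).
0. cp fields op=0x3a:7|rd=0:3|rs=1:3|pad=0:19 → word 74080000h → 00 00 08 74

00 00 08 74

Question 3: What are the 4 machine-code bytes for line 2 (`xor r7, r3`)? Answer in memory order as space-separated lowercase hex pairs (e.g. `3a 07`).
L2: xor op=0xf:7|rd=3:3|rs=7:3|pad=0:19 ⇒ 0x1ef80000 ⇒ little 00 00 f8 1e

00 00 f8 1e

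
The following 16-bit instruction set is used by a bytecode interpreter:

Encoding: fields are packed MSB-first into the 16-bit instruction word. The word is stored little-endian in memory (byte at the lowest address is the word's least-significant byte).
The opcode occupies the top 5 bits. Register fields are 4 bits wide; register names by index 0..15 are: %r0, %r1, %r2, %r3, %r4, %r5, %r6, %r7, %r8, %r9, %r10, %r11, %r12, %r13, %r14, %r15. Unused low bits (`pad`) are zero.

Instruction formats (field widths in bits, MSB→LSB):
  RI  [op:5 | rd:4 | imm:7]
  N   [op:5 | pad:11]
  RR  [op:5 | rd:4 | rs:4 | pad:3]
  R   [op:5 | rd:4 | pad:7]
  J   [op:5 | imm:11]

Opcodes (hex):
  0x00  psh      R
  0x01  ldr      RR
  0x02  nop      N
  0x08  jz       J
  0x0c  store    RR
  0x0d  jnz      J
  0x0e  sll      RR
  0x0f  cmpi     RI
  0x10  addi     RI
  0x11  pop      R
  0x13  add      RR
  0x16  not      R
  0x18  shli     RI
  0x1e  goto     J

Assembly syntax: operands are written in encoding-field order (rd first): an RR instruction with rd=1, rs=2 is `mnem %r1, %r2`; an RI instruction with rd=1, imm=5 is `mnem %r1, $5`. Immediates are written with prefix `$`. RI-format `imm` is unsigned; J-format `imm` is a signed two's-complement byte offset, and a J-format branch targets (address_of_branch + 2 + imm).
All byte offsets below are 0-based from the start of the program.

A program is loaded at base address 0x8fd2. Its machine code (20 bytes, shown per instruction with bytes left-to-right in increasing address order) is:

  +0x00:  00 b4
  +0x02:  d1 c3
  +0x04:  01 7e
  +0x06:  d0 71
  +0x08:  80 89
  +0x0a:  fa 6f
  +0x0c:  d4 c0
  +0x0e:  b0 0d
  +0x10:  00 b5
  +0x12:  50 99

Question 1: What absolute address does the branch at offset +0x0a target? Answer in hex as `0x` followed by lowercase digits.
0x8fd8

+0x0a: fa 6f ⇒ word 0x6ffa (little)
  op=0x6ffa>>11=0xd ⇒ jnz (J)
  imm@[10:0]=0x7fa (s11→-6) ⇒ $-6
  target = base 0x8fd2 + off 0x0a + 2 + imm -6 = 0x8fd8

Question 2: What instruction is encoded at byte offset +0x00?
+0x00: 00 b4 ⇒ word 0xb400 (little)
  top 5b → 0x16 → not [R]
  [10:7] rd=8 = %r8

not %r8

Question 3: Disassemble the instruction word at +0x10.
not %r10

+0x10: 00 b5 ⇒ word 0xb500 (little)
  top 5b → 0x16 → not [R]
  rd@[10:7]=0xa ⇒ %r10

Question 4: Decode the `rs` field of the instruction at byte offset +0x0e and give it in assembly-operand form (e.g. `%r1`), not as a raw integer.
%r6

+0x0e: b0 0d ⇒ word 0x0db0 (little)
  op=0x0db0>>11=0x1 ⇒ ldr (RR)
  [10:7] rd=11 = %r11
  [6:3] rs=6 = %r6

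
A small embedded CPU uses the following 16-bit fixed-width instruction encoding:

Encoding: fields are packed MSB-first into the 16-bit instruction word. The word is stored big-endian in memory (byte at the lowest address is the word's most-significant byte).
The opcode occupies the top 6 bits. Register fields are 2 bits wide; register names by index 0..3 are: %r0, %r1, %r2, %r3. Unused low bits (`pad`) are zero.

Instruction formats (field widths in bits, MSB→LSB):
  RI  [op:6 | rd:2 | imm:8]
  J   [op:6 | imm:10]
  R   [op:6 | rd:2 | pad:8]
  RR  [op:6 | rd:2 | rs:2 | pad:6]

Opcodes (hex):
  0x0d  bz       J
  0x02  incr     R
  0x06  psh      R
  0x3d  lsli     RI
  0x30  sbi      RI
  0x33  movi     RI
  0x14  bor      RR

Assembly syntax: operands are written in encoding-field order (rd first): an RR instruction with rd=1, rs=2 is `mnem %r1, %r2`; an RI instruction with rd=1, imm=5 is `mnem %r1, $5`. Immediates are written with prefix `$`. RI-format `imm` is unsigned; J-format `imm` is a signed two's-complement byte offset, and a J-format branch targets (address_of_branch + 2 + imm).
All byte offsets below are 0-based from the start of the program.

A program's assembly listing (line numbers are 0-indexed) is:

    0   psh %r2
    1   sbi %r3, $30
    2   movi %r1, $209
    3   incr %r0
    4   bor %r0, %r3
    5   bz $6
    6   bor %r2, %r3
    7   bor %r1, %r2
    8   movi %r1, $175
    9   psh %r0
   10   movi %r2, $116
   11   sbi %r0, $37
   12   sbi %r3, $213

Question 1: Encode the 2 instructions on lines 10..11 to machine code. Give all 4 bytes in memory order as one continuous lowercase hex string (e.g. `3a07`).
ce74c025

10. movi fields op=0x33:6|rd=2:2|imm=116:8 → word ce74h → ce 74
11. sbi fields op=0x30:6|rd=0:2|imm=37:8 → word c025h → c0 25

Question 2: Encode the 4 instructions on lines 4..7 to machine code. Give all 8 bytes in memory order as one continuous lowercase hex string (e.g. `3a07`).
L4: bor op=0x14:6|rd=0:2|rs=3:2|pad=0:6 ⇒ 0x50c0 ⇒ big 50 c0
L5: bz op=0xd:6|imm=6:10 ⇒ 0x3406 ⇒ big 34 06
L6: bor op=0x14:6|rd=2:2|rs=3:2|pad=0:6 ⇒ 0x52c0 ⇒ big 52 c0
L7: bor op=0x14:6|rd=1:2|rs=2:2|pad=0:6 ⇒ 0x5180 ⇒ big 51 80

50c0340652c05180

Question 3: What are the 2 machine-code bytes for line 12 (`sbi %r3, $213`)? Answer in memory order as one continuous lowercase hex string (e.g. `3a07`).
line 12 (sbi): pack op=0x30:6|rd=3:2|imm=213:8 = 0xc3d5; big→ c3 d5

c3d5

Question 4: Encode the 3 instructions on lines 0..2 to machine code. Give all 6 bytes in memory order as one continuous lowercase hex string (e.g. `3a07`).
1a00c31ecdd1

0. psh fields op=0x6:6|rd=2:2|pad=0:8 → word 1a00h → 1a 00
1. sbi fields op=0x30:6|rd=3:2|imm=30:8 → word c31eh → c3 1e
2. movi fields op=0x33:6|rd=1:2|imm=209:8 → word cdd1h → cd d1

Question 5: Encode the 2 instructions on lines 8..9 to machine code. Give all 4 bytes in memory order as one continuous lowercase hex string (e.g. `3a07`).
cdaf1800

L8: movi op=0x33:6|rd=1:2|imm=175:8 ⇒ 0xcdaf ⇒ big cd af
L9: psh op=0x6:6|rd=0:2|pad=0:8 ⇒ 0x1800 ⇒ big 18 00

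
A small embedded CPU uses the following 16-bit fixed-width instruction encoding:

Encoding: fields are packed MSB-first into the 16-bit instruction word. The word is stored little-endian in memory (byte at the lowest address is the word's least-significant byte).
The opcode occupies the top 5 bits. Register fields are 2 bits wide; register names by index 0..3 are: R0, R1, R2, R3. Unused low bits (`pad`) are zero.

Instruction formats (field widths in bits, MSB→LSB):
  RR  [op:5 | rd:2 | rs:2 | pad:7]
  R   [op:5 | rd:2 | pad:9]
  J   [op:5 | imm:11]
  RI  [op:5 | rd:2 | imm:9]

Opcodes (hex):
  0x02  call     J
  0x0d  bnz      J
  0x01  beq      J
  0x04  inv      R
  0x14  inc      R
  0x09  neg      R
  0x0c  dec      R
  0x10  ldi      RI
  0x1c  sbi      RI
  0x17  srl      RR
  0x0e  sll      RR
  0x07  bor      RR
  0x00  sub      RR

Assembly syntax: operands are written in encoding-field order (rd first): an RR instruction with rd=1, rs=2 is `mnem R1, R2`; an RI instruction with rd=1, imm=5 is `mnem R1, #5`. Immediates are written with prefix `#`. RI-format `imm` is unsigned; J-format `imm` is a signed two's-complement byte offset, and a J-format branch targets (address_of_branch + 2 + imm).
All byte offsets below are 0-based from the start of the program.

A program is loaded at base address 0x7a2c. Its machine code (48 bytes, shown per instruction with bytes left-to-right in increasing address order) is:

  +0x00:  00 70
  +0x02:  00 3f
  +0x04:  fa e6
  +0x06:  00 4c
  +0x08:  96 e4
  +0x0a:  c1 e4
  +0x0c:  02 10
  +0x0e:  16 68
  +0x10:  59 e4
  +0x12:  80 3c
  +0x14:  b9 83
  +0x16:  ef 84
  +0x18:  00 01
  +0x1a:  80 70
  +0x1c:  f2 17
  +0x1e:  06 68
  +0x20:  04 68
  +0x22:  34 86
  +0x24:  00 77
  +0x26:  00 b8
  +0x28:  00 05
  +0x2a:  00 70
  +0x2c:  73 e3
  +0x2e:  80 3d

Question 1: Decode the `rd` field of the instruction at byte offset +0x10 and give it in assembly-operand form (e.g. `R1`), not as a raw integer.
off 0x10: read 59 e4 as little → 0xe459
  opcode bits[15:11]=0x1c: sbi/RI
  rd: (w>>9)&0x3=0x2 → R2
  imm: (w>>0)&0x1ff=0x59 → #89

R2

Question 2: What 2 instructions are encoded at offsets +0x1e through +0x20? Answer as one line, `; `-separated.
[1e] 06 68 → 0x6806
  op=0x6806>>11=0xd ⇒ bnz (J)
  imm@[10:0]=0x6 ⇒ #6
[20] 04 68 → 0x6804
  op=0x6804>>11=0xd ⇒ bnz (J)
  imm@[10:0]=0x4 ⇒ #4

bnz #6; bnz #4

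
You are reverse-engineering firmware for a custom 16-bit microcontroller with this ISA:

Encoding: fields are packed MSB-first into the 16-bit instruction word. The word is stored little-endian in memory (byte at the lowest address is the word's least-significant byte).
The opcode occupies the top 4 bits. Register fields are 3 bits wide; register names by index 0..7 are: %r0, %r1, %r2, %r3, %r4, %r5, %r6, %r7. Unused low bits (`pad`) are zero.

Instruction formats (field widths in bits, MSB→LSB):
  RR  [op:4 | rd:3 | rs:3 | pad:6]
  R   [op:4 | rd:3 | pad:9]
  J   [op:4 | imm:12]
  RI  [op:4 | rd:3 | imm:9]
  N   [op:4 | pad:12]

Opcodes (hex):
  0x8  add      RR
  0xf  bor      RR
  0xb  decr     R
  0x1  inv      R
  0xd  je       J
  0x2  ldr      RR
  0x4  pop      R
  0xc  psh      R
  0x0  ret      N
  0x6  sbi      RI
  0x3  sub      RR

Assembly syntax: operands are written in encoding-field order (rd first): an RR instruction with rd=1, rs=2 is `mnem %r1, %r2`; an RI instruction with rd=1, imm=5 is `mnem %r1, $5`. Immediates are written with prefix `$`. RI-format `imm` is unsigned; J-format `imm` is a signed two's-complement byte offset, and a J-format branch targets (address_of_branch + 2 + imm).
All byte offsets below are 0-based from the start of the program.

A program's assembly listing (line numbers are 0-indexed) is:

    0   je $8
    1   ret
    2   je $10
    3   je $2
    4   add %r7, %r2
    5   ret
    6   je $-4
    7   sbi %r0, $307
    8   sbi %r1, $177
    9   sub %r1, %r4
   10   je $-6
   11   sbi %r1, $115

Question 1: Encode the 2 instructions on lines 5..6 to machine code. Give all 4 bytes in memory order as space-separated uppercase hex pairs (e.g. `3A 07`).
line 5 (ret): pack op=0x0:4|pad=0:12 = 0x0000; little→ 00 00
line 6 (je): pack op=0xd:4|imm=-4:12 = 0xdffc; little→ fc df

00 00 FC DF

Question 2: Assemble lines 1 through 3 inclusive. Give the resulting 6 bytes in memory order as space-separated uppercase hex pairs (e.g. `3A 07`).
00 00 0A D0 02 D0

L1: ret op=0x0:4|pad=0:12 ⇒ 0x0000 ⇒ little 00 00
L2: je op=0xd:4|imm=10:12 ⇒ 0xd00a ⇒ little 0a d0
L3: je op=0xd:4|imm=2:12 ⇒ 0xd002 ⇒ little 02 d0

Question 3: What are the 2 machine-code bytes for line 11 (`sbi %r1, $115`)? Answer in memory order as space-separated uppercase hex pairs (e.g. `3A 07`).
line 11 (sbi): pack op=0x6:4|rd=1:3|imm=115:9 = 0x6273; little→ 73 62

73 62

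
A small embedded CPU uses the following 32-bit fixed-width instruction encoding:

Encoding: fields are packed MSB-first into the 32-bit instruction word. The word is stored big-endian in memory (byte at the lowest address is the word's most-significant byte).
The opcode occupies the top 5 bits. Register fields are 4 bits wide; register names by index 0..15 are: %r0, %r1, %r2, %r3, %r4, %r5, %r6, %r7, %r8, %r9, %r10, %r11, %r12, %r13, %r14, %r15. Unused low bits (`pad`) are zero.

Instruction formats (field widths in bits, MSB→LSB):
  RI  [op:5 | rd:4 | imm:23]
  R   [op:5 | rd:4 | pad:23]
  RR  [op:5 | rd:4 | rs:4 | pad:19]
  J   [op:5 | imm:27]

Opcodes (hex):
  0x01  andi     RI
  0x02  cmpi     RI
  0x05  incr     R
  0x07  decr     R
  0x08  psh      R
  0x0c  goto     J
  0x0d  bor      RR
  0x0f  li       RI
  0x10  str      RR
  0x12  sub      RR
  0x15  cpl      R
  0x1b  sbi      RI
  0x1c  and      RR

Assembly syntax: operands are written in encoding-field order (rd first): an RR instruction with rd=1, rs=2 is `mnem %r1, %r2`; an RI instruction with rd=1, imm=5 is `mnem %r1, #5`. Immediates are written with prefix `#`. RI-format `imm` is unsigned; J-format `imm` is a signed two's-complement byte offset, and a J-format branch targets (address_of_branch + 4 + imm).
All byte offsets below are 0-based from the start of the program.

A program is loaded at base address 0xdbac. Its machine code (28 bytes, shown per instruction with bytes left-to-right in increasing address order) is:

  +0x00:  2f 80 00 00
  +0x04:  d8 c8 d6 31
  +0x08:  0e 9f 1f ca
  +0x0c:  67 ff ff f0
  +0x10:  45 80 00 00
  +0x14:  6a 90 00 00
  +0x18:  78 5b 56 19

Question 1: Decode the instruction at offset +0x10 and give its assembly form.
psh %r11

+0x10: 45 80 00 00 ⇒ word 0x45800000 (big)
  op=0x45800000>>27=0x8 ⇒ psh (R)
  rd: (w>>23)&0xf=0xb → %r11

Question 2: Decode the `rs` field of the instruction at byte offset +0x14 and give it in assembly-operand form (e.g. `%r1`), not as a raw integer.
%r2

+0x14: 6a 90 00 00 ⇒ word 0x6a900000 (big)
  top 5b → 0xd → bor [RR]
  rd: (w>>23)&0xf=0x5 → %r5
  rs: (w>>19)&0xf=0x2 → %r2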